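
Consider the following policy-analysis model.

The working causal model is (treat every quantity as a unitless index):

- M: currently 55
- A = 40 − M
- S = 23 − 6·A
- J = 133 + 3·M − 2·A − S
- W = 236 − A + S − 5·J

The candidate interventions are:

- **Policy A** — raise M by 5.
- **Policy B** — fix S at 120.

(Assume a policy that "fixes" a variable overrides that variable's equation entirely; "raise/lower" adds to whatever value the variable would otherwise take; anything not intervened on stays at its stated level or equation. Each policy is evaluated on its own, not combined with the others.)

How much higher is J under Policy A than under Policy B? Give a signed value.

2

Policy A (M + 5):
  M = 55 + 5 = 60
  A = 40 − 60 = -20
  S = 23 − 6·(-20) = 143
  J = 133 + 3·60 − 2·(-20) − 143 = 210
Policy B (S := 120):
  M = 55
  A = 40 − 55 = -15
  S = 120
  J = 133 + 3·55 − 2·(-15) − 120 = 208
J: 210 − 208 = 2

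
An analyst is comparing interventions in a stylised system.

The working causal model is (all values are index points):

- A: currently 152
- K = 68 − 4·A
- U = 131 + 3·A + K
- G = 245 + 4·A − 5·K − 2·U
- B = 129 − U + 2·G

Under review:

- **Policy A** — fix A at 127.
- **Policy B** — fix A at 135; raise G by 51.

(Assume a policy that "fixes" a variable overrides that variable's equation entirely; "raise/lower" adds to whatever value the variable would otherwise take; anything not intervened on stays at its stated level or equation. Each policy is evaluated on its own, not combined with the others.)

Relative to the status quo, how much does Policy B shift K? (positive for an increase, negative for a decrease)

68

Baseline:
  A = 152
  K = 68 − 4·152 = -540
Policy B (A := 135, G + 51):
  A = 135
  K = 68 − 4·135 = -472
Change in K: -472 − (-540) = 68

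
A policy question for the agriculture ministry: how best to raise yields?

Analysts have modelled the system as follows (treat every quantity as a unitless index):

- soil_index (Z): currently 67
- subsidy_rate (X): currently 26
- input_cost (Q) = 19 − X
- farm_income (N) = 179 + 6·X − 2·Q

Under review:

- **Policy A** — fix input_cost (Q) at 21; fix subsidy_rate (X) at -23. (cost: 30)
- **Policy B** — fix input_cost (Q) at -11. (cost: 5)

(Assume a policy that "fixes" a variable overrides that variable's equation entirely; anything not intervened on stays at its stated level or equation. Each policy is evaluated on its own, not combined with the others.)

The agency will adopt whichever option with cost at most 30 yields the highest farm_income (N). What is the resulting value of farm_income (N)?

Policy A (Q := 21, X := -23):
  X = -23
  Q = 21
  N = 179 + 6·(-23) − 2·21 = -1
Policy B (Q := -11):
  X = 26
  Q = -11
  N = 179 + 6·26 − 2·(-11) = 357
Comparing — Policy A: N=-1, Policy B: N=357. Highest is 357 (Policy B).

357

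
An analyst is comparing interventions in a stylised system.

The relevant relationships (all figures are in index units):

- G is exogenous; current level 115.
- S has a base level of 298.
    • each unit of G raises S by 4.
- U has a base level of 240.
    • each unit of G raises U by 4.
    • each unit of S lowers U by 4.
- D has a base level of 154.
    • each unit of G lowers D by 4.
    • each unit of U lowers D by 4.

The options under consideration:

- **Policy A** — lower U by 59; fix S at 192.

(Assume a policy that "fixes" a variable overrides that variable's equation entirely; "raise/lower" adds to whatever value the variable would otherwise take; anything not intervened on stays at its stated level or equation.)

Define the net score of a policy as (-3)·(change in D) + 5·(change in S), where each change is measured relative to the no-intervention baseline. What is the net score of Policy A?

Baseline:
  G = 115
  S = 298 + 4·115 = 758
  U = 240 + 4·115 − 4·758 = -2332
  D = 154 − 4·115 − 4·(-2332) = 9022
Policy A (U − 59, S := 192):
  G = 115
  S = 192
  U = 240 + 4·115 − 4·192 (−59 from intervention) = -127
  D = 154 − 4·115 − 4·(-127) = 202
ΔD = 202 − 9022 = -8820; ΔS = 192 − 758 = -566
Score = (-3)·(-8820) + 5·(-566) = 23630

23630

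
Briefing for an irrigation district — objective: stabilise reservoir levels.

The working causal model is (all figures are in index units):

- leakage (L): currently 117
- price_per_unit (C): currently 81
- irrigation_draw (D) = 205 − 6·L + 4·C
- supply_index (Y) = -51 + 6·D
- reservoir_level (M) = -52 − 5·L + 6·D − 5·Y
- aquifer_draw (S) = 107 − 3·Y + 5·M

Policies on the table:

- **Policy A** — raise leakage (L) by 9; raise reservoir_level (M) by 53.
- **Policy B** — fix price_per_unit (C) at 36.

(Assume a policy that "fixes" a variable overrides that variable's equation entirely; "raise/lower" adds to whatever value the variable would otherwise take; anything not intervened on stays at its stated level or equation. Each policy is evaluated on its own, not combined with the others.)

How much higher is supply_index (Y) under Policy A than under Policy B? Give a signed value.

756

Policy A (L + 9, M + 53):
  L = 117 + 9 = 126
  C = 81
  D = 205 − 6·126 + 4·81 = -227
  Y = -51 + 6·(-227) = -1413
Policy B (C := 36):
  L = 117
  C = 36
  D = 205 − 6·117 + 4·36 = -353
  Y = -51 + 6·(-353) = -2169
Y: -1413 − (-2169) = 756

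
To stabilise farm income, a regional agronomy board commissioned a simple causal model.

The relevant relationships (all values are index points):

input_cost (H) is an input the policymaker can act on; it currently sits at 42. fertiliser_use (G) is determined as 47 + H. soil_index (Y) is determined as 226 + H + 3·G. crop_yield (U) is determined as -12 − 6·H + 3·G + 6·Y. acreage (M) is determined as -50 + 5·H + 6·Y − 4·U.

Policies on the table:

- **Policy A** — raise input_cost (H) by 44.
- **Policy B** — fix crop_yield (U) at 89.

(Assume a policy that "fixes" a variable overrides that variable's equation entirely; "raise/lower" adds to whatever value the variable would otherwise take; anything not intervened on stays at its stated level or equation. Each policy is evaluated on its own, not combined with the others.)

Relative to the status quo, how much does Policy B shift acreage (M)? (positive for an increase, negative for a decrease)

Baseline:
  H = 42
  G = 47 + 42 = 89
  Y = 226 + 42 + 3·89 = 535
  U = -12 − 6·42 + 3·89 + 6·535 = 3213
  M = -50 + 5·42 + 6·535 − 4·3213 = -9482
Policy B (U := 89):
  H = 42
  G = 47 + 42 = 89
  Y = 226 + 42 + 3·89 = 535
  U = 89
  M = -50 + 5·42 + 6·535 − 4·89 = 3014
Change in M: 3014 − (-9482) = 12496

12496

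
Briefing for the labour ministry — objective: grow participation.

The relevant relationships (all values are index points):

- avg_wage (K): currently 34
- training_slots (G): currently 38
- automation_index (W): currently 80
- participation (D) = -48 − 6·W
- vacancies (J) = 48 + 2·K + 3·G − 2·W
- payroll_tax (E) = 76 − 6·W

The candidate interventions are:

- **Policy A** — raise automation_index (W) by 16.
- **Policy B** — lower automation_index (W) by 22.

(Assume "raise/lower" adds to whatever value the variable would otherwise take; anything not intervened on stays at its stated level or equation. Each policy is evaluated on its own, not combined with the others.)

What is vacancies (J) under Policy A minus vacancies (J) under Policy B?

-76

Policy A (W + 16):
  K = 34
  G = 38
  W = 80 + 16 = 96
  J = 48 + 2·34 + 3·38 − 2·96 = 38
Policy B (W − 22):
  K = 34
  G = 38
  W = 80 − 22 = 58
  J = 48 + 2·34 + 3·38 − 2·58 = 114
J: 38 − 114 = -76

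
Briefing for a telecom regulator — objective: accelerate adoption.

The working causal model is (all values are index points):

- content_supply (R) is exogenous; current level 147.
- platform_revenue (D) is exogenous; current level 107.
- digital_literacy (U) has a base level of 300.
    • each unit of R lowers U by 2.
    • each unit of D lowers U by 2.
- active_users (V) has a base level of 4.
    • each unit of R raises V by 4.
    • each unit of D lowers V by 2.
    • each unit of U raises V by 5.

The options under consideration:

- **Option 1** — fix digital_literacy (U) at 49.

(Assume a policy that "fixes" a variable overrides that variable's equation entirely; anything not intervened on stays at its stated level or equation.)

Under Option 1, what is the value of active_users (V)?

Option 1 (U := 49):
  R = 147
  D = 107
  U = 49
  V = 4 + 4·147 − 2·107 + 5·49 = 623

623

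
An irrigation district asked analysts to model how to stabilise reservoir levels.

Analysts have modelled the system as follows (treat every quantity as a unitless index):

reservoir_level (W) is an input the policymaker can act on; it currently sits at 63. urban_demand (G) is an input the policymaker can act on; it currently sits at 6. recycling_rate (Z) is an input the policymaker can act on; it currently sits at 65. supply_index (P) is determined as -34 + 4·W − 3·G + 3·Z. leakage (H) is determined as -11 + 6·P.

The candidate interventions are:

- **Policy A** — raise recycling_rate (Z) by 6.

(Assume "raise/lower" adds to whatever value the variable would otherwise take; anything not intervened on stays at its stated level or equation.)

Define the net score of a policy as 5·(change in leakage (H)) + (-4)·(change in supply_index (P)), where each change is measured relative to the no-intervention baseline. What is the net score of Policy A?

468

Baseline:
  W = 63
  G = 6
  Z = 65
  P = -34 + 4·63 − 3·6 + 3·65 = 395
  H = -11 + 6·395 = 2359
Policy A (Z + 6):
  W = 63
  G = 6
  Z = 65 + 6 = 71
  P = -34 + 4·63 − 3·6 + 3·71 = 413
  H = -11 + 6·413 = 2467
ΔH = 2467 − 2359 = 108; ΔP = 413 − 395 = 18
Score = 5·108 + (-4)·18 = 468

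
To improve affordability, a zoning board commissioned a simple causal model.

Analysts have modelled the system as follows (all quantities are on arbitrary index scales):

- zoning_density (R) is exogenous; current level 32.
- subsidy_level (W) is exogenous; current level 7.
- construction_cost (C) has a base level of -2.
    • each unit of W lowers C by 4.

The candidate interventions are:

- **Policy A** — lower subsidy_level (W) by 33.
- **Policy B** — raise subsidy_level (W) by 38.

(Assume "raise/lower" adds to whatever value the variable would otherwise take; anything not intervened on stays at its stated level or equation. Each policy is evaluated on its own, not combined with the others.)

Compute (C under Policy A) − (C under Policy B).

284

Policy A (W − 33):
  W = 7 − 33 = -26
  C = -2 − 4·(-26) = 102
Policy B (W + 38):
  W = 7 + 38 = 45
  C = -2 − 4·45 = -182
C: 102 − (-182) = 284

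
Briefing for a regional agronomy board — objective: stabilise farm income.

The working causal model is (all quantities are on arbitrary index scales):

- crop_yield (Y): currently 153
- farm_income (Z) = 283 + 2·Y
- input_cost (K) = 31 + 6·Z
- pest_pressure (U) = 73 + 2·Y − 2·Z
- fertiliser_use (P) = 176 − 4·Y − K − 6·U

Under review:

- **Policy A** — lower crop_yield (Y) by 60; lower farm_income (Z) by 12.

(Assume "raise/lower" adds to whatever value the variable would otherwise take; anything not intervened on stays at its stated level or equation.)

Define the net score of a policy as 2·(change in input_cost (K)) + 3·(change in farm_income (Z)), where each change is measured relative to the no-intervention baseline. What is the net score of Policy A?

-1980

Baseline:
  Y = 153
  Z = 283 + 2·153 = 589
  K = 31 + 6·589 = 3565
Policy A (Y − 60, Z − 12):
  Y = 153 − 60 = 93
  Z = 283 + 2·93 (−12 from intervention) = 457
  K = 31 + 6·457 = 2773
ΔK = 2773 − 3565 = -792; ΔZ = 457 − 589 = -132
Score = 2·(-792) + 3·(-132) = -1980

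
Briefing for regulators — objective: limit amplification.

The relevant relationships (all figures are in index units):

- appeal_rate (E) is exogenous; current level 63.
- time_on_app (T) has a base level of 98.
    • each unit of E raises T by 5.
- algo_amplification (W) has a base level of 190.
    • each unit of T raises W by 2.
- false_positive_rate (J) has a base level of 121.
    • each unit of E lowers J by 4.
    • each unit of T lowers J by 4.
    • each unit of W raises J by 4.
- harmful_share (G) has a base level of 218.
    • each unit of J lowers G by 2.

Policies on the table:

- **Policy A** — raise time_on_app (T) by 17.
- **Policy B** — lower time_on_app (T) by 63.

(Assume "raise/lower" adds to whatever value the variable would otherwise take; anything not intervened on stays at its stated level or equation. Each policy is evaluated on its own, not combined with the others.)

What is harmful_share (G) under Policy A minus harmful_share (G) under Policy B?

Policy A (T + 17):
  E = 63
  T = 98 + 5·63 (+17 from intervention) = 430
  W = 190 + 2·430 = 1050
  J = 121 − 4·63 − 4·430 + 4·1050 = 2349
  G = 218 − 2·2349 = -4480
Policy B (T − 63):
  E = 63
  T = 98 + 5·63 (−63 from intervention) = 350
  W = 190 + 2·350 = 890
  J = 121 − 4·63 − 4·350 + 4·890 = 2029
  G = 218 − 2·2029 = -3840
G: -4480 − (-3840) = -640

-640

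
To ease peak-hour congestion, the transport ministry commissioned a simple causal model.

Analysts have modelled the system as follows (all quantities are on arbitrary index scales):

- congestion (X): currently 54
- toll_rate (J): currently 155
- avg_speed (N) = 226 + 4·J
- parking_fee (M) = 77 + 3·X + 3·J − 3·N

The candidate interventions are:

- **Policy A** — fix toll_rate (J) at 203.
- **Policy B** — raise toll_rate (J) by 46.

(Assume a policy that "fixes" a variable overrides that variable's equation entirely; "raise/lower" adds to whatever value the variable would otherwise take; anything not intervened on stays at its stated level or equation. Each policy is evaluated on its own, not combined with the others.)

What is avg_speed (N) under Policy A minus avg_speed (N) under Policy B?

Policy A (J := 203):
  J = 203
  N = 226 + 4·203 = 1038
Policy B (J + 46):
  J = 155 + 46 = 201
  N = 226 + 4·201 = 1030
N: 1038 − 1030 = 8

8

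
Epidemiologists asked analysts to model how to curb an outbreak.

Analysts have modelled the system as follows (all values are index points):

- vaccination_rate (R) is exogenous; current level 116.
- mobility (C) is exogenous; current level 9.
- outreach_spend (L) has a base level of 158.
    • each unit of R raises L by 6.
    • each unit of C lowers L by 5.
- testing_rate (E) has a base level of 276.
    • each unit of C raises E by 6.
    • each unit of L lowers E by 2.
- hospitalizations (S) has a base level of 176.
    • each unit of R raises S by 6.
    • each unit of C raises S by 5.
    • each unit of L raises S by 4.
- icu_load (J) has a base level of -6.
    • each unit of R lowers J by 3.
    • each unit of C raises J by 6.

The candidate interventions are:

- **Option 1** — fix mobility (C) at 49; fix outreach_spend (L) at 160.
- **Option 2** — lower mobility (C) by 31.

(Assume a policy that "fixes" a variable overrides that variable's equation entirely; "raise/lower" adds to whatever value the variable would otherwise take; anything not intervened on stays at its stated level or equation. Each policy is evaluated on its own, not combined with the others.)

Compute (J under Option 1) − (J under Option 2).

426

Option 1 (C := 49, L := 160):
  R = 116
  C = 49
  J = -6 − 3·116 + 6·49 = -60
Option 2 (C − 31):
  R = 116
  C = 9 − 31 = -22
  J = -6 − 3·116 + 6·(-22) = -486
J: -60 − (-486) = 426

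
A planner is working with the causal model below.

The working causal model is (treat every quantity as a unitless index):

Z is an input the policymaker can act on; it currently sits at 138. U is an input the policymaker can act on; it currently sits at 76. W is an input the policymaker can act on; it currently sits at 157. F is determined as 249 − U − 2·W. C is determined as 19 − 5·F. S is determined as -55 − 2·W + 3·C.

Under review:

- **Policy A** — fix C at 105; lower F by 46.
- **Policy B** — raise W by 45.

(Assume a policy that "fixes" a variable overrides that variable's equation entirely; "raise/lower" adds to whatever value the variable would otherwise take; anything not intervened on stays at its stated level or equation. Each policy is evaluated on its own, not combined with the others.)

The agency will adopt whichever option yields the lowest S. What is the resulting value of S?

-54

Policy A (C := 105, F − 46):
  U = 76
  W = 157
  F = 249 − 76 − 2·157 (−46 from intervention) = -187
  C = 105
  S = -55 − 2·157 + 3·105 = -54
Policy B (W + 45):
  U = 76
  W = 157 + 45 = 202
  F = 249 − 76 − 2·202 = -231
  C = 19 − 5·(-231) = 1174
  S = -55 − 2·202 + 3·1174 = 3063
Comparing — Policy A: S=-54, Policy B: S=3063. Lowest is -54 (Policy A).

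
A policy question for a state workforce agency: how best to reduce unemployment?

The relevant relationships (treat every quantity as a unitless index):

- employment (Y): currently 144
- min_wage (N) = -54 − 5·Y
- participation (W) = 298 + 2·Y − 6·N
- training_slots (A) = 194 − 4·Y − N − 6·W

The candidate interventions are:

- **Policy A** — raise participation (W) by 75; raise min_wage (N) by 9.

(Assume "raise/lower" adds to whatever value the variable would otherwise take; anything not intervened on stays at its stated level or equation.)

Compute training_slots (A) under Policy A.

-31123

Policy A (W + 75, N + 9):
  Y = 144
  N = -54 − 5·144 (+9 from intervention) = -765
  W = 298 + 2·144 − 6·(-765) (+75 from intervention) = 5251
  A = 194 − 4·144 − (-765) − 6·5251 = -31123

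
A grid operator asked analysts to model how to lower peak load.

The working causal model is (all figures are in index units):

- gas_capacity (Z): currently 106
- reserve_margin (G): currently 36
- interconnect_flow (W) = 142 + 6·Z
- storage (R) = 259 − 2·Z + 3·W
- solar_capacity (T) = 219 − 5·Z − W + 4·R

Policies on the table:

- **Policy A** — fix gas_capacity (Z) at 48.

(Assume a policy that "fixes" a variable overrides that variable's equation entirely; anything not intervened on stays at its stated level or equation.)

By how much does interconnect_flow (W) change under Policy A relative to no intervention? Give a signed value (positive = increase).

-348

Baseline:
  Z = 106
  W = 142 + 6·106 = 778
Policy A (Z := 48):
  Z = 48
  W = 142 + 6·48 = 430
Change in W: 430 − 778 = -348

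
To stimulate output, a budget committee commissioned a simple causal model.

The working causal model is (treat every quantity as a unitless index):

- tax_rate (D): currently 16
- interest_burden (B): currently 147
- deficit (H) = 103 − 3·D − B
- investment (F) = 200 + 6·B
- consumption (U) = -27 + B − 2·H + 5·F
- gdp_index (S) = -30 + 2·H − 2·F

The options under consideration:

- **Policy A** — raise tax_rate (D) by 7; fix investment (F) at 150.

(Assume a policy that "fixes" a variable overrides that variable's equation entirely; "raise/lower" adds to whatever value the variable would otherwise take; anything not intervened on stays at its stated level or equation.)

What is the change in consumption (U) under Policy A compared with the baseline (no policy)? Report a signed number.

Baseline:
  D = 16
  B = 147
  H = 103 − 3·16 − 147 = -92
  F = 200 + 6·147 = 1082
  U = -27 + 147 − 2·(-92) + 5·1082 = 5714
Policy A (D + 7, F := 150):
  D = 16 + 7 = 23
  B = 147
  H = 103 − 3·23 − 147 = -113
  F = 150
  U = -27 + 147 − 2·(-113) + 5·150 = 1096
Change in U: 1096 − 5714 = -4618

-4618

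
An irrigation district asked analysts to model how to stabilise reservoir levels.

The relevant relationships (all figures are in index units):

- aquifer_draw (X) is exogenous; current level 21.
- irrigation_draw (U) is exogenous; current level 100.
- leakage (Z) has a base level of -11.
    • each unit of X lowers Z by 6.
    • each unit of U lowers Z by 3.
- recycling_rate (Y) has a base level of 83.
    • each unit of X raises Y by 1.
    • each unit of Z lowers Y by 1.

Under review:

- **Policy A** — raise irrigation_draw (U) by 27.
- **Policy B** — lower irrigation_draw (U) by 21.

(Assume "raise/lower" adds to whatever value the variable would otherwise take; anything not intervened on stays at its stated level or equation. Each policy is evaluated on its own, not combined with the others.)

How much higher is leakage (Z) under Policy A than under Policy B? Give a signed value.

-144

Policy A (U + 27):
  X = 21
  U = 100 + 27 = 127
  Z = -11 − 6·21 − 3·127 = -518
Policy B (U − 21):
  X = 21
  U = 100 − 21 = 79
  Z = -11 − 6·21 − 3·79 = -374
Z: -518 − (-374) = -144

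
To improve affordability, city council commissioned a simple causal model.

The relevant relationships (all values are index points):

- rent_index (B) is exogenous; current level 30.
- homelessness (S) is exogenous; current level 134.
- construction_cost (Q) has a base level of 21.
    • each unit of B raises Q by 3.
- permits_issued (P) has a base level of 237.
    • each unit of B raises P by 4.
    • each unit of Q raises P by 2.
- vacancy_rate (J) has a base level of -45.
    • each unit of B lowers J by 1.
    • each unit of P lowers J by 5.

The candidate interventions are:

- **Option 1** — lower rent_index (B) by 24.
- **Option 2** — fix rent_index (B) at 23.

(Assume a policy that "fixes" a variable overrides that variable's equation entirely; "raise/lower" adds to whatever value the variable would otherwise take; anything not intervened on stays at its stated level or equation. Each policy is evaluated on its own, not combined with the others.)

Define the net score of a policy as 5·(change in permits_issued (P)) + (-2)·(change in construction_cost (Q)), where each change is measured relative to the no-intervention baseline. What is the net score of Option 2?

-308

Baseline:
  B = 30
  Q = 21 + 3·30 = 111
  P = 237 + 4·30 + 2·111 = 579
Option 2 (B := 23):
  B = 23
  Q = 21 + 3·23 = 90
  P = 237 + 4·23 + 2·90 = 509
ΔP = 509 − 579 = -70; ΔQ = 90 − 111 = -21
Score = 5·(-70) + (-2)·(-21) = -308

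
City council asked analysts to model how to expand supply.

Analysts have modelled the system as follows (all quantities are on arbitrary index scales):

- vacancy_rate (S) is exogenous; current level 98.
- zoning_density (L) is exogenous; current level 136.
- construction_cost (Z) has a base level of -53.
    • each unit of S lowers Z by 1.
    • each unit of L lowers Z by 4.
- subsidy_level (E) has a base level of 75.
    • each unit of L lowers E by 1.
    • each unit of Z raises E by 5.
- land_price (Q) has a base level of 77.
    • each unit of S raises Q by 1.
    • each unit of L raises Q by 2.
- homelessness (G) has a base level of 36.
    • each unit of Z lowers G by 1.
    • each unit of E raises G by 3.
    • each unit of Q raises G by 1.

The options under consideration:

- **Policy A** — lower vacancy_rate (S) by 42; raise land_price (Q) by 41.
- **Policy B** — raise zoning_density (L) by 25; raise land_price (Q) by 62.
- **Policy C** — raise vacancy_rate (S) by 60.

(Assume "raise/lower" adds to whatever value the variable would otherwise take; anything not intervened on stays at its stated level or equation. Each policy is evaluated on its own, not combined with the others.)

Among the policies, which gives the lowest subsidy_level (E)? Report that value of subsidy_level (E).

-4061

Policy A (S − 42, Q + 41):
  S = 98 − 42 = 56
  L = 136
  Z = -53 − 56 − 4·136 = -653
  E = 75 − 136 + 5·(-653) = -3326
Policy B (L + 25, Q + 62):
  S = 98
  L = 136 + 25 = 161
  Z = -53 − 98 − 4·161 = -795
  E = 75 − 161 + 5·(-795) = -4061
Policy C (S + 60):
  S = 98 + 60 = 158
  L = 136
  Z = -53 − 158 − 4·136 = -755
  E = 75 − 136 + 5·(-755) = -3836
Comparing — Policy A: E=-3326, Policy B: E=-4061, Policy C: E=-3836. Lowest is -4061 (Policy B).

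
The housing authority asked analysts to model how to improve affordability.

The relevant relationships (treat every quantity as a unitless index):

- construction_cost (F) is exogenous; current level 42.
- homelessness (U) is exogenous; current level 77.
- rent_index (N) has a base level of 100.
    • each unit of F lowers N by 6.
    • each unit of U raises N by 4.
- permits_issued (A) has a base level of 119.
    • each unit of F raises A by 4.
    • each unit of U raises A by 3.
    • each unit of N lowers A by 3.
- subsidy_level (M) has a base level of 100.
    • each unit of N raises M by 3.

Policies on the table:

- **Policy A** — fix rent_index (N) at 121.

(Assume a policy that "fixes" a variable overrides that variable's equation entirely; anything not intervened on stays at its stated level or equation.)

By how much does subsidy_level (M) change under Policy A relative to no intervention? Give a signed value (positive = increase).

Baseline:
  F = 42
  U = 77
  N = 100 − 6·42 + 4·77 = 156
  M = 100 + 3·156 = 568
Policy A (N := 121):
  F = 42
  U = 77
  N = 121
  M = 100 + 3·121 = 463
Change in M: 463 − 568 = -105

-105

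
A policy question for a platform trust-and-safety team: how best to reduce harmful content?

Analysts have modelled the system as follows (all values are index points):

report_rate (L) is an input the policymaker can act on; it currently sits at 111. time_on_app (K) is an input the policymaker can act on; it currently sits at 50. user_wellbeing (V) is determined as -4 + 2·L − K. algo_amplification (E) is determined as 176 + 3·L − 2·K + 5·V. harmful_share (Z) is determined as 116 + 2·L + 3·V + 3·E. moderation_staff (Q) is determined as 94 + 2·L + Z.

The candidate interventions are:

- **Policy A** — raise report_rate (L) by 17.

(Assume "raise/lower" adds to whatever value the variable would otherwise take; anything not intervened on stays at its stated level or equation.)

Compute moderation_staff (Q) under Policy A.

5738

Policy A (L + 17):
  L = 111 + 17 = 128
  K = 50
  V = -4 + 2·128 − 50 = 202
  E = 176 + 3·128 − 2·50 + 5·202 = 1470
  Z = 116 + 2·128 + 3·202 + 3·1470 = 5388
  Q = 94 + 2·128 + 5388 = 5738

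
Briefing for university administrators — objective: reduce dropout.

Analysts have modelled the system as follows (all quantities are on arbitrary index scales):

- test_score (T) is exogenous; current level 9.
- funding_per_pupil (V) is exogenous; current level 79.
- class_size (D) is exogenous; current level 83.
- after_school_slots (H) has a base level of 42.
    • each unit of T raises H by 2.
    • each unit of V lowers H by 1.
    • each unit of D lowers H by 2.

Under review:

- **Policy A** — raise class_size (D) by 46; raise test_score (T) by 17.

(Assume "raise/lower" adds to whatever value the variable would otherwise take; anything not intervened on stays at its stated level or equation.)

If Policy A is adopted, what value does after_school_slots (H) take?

-243

Policy A (D + 46, T + 17):
  T = 9 + 17 = 26
  V = 79
  D = 83 + 46 = 129
  H = 42 + 2·26 − 79 − 2·129 = -243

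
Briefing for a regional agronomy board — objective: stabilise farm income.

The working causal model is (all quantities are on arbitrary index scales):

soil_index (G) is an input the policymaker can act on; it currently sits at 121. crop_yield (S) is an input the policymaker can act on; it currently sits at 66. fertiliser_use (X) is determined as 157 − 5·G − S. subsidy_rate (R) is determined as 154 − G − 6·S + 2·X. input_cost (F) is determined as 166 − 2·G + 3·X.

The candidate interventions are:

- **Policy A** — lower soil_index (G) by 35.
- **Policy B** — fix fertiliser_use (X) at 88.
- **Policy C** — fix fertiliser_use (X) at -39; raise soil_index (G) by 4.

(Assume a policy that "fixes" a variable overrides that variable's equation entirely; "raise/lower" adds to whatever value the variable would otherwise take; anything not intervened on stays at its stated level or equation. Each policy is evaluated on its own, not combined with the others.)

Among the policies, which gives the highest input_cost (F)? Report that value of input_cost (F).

Policy A (G − 35):
  G = 121 − 35 = 86
  S = 66
  X = 157 − 5·86 − 66 = -339
  F = 166 − 2·86 + 3·(-339) = -1023
Policy B (X := 88):
  G = 121
  S = 66
  X = 88
  F = 166 − 2·121 + 3·88 = 188
Policy C (X := -39, G + 4):
  G = 121 + 4 = 125
  S = 66
  X = -39
  F = 166 − 2·125 + 3·(-39) = -201
Comparing — Policy A: F=-1023, Policy B: F=188, Policy C: F=-201. Highest is 188 (Policy B).

188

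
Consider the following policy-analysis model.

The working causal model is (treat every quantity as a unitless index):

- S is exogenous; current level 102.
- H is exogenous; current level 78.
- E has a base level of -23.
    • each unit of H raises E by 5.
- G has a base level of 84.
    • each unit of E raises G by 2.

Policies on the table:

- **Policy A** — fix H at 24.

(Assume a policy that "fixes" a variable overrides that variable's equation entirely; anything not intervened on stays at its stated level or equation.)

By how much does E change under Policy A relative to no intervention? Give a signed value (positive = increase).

Baseline:
  H = 78
  E = -23 + 5·78 = 367
Policy A (H := 24):
  H = 24
  E = -23 + 5·24 = 97
Change in E: 97 − 367 = -270

-270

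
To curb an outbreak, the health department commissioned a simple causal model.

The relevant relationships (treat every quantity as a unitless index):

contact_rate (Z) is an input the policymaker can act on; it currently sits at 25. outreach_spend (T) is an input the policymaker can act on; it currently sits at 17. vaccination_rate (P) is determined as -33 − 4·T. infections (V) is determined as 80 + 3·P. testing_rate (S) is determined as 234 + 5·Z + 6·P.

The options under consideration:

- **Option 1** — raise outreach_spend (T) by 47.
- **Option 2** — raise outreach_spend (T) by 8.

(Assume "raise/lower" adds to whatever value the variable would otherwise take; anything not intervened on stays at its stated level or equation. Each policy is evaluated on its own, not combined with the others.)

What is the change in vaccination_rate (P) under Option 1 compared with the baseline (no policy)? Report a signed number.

-188

Baseline:
  T = 17
  P = -33 − 4·17 = -101
Option 1 (T + 47):
  T = 17 + 47 = 64
  P = -33 − 4·64 = -289
Change in P: -289 − (-101) = -188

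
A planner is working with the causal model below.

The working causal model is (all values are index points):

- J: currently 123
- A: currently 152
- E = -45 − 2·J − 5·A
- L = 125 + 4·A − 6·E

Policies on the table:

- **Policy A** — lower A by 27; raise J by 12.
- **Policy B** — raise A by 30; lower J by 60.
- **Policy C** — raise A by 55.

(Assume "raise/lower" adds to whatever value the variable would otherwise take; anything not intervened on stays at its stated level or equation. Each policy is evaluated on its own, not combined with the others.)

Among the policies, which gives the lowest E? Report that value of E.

Policy A (A − 27, J + 12):
  J = 123 + 12 = 135
  A = 152 − 27 = 125
  E = -45 − 2·135 − 5·125 = -940
Policy B (A + 30, J − 60):
  J = 123 − 60 = 63
  A = 152 + 30 = 182
  E = -45 − 2·63 − 5·182 = -1081
Policy C (A + 55):
  J = 123
  A = 152 + 55 = 207
  E = -45 − 2·123 − 5·207 = -1326
Comparing — Policy A: E=-940, Policy B: E=-1081, Policy C: E=-1326. Lowest is -1326 (Policy C).

-1326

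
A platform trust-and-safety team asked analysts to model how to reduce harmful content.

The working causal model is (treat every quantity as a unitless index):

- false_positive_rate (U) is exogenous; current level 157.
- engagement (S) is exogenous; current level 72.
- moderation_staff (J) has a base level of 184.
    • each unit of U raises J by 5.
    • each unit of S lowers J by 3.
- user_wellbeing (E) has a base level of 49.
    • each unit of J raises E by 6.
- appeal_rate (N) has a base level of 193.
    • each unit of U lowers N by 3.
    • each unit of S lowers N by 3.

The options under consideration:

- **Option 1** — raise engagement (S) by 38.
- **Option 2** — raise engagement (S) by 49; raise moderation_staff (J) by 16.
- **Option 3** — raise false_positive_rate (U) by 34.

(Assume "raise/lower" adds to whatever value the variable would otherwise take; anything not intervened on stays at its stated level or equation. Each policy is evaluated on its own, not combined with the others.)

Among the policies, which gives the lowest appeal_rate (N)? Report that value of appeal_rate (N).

Option 1 (S + 38):
  U = 157
  S = 72 + 38 = 110
  N = 193 − 3·157 − 3·110 = -608
Option 2 (S + 49, J + 16):
  U = 157
  S = 72 + 49 = 121
  N = 193 − 3·157 − 3·121 = -641
Option 3 (U + 34):
  U = 157 + 34 = 191
  S = 72
  N = 193 − 3·191 − 3·72 = -596
Comparing — Option 1: N=-608, Option 2: N=-641, Option 3: N=-596. Lowest is -641 (Option 2).

-641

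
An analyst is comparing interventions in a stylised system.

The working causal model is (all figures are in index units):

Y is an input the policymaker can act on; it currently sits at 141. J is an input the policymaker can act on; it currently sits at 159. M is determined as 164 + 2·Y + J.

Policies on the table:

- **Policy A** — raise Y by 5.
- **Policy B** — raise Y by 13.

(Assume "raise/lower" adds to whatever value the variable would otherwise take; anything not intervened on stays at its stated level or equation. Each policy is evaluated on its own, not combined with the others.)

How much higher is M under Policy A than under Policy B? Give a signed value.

Policy A (Y + 5):
  Y = 141 + 5 = 146
  J = 159
  M = 164 + 2·146 + 159 = 615
Policy B (Y + 13):
  Y = 141 + 13 = 154
  J = 159
  M = 164 + 2·154 + 159 = 631
M: 615 − 631 = -16

-16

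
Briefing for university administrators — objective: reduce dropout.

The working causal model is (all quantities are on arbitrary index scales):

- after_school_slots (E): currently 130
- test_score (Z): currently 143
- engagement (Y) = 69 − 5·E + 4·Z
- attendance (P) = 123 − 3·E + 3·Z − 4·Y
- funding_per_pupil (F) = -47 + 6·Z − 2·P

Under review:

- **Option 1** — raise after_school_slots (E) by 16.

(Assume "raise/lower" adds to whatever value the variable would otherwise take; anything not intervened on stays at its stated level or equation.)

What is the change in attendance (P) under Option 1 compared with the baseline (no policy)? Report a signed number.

Baseline:
  E = 130
  Z = 143
  Y = 69 − 5·130 + 4·143 = -9
  P = 123 − 3·130 + 3·143 − 4·(-9) = 198
Option 1 (E + 16):
  E = 130 + 16 = 146
  Z = 143
  Y = 69 − 5·146 + 4·143 = -89
  P = 123 − 3·146 + 3·143 − 4·(-89) = 470
Change in P: 470 − 198 = 272

272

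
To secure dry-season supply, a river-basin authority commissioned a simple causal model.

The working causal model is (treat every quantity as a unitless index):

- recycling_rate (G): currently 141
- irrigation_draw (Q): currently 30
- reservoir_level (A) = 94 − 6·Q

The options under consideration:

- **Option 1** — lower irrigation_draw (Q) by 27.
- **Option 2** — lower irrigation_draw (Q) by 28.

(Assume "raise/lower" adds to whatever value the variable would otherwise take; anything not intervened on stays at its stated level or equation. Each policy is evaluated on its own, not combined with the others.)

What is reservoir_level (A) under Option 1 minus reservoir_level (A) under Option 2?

Option 1 (Q − 27):
  Q = 30 − 27 = 3
  A = 94 − 6·3 = 76
Option 2 (Q − 28):
  Q = 30 − 28 = 2
  A = 94 − 6·2 = 82
A: 76 − 82 = -6

-6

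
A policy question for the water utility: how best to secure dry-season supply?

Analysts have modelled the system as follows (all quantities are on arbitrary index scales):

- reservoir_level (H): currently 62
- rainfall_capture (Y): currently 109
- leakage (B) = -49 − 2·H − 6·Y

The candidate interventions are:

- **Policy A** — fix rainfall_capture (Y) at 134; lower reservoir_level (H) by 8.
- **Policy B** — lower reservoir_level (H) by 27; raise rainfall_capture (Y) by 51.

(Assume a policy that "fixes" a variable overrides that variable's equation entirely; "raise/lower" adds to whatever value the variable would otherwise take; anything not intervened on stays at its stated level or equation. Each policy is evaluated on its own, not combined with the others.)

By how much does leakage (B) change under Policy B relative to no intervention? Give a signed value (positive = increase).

-252

Baseline:
  H = 62
  Y = 109
  B = -49 − 2·62 − 6·109 = -827
Policy B (H − 27, Y + 51):
  H = 62 − 27 = 35
  Y = 109 + 51 = 160
  B = -49 − 2·35 − 6·160 = -1079
Change in B: -1079 − (-827) = -252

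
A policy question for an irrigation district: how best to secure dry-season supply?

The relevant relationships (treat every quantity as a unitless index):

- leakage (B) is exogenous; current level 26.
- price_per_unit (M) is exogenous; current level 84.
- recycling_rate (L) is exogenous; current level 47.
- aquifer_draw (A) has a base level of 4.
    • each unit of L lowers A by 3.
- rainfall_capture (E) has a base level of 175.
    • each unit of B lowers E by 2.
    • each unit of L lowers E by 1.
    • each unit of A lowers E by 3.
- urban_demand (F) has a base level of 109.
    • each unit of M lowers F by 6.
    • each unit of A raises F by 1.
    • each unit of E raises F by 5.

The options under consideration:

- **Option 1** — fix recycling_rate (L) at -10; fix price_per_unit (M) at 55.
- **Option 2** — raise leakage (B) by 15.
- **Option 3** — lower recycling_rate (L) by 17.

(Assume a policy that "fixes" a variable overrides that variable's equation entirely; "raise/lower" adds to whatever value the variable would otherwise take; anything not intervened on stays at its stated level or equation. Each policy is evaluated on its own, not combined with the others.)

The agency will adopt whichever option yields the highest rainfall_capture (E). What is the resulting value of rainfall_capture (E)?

457

Option 1 (L := -10, M := 55):
  B = 26
  L = -10
  A = 4 − 3·(-10) = 34
  E = 175 − 2·26 − (-10) − 3·34 = 31
Option 2 (B + 15):
  B = 26 + 15 = 41
  L = 47
  A = 4 − 3·47 = -137
  E = 175 − 2·41 − 47 − 3·(-137) = 457
Option 3 (L − 17):
  B = 26
  L = 47 − 17 = 30
  A = 4 − 3·30 = -86
  E = 175 − 2·26 − 30 − 3·(-86) = 351
Comparing — Option 1: E=31, Option 2: E=457, Option 3: E=351. Highest is 457 (Option 2).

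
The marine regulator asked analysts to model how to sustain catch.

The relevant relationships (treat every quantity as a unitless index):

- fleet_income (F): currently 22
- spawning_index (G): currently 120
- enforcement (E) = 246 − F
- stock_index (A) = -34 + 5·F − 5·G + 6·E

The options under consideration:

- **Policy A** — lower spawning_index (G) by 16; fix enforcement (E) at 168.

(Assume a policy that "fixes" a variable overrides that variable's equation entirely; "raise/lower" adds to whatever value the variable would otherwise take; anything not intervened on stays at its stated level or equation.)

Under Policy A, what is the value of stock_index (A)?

Policy A (G − 16, E := 168):
  F = 22
  G = 120 − 16 = 104
  E = 168
  A = -34 + 5·22 − 5·104 + 6·168 = 564

564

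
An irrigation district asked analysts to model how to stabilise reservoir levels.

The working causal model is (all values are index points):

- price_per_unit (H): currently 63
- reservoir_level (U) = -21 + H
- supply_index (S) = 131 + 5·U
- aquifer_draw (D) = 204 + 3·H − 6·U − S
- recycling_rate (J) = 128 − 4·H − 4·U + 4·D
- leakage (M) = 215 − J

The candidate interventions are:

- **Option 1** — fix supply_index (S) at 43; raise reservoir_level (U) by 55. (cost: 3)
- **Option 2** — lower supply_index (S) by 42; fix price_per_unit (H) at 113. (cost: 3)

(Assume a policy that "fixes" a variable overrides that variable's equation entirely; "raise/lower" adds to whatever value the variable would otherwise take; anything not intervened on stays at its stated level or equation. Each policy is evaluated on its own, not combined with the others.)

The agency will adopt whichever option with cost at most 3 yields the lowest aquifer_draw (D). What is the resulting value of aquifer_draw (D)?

-558

Option 1 (S := 43, U + 55):
  H = 63
  U = -21 + 63 (+55 from intervention) = 97
  S = 43
  D = 204 + 3·63 − 6·97 − 43 = -232
Option 2 (S − 42, H := 113):
  H = 113
  U = -21 + 113 = 92
  S = 131 + 5·92 (−42 from intervention) = 549
  D = 204 + 3·113 − 6·92 − 549 = -558
Comparing — Option 1: D=-232, Option 2: D=-558. Lowest is -558 (Option 2).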